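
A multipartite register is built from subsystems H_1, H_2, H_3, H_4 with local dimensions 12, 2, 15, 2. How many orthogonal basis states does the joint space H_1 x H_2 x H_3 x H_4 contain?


dim(H_1 x H_2 x H_3 x H_4) = 12 * 2 * 15 * 2
= 24 * 15 * 2
= 360 * 2
= 720

720


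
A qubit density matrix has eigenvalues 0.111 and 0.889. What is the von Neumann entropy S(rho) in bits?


S = -p*log2(p) - (1-p)*log2(1-p)
p = 0.1110, 1-p = 0.8890
= -0.1110 * log2(0.1110) - 0.8890 * log2(0.8890)
= -(-0.3520) - (-0.1509)
= 0.5029

0.5029


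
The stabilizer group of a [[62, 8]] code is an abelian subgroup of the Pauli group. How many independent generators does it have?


For an [[n,k]] stabilizer code:
Number of stabilizer generators = n - k
= 62 - 8
= 54

54


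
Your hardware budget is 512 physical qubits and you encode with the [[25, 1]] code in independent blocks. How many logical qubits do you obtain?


Each code block uses 25 physical qubits for 1 logical qubit(s).
Number of complete blocks = floor(512 / 25) = 20
Logical qubits = 20 * 1
= 20

20


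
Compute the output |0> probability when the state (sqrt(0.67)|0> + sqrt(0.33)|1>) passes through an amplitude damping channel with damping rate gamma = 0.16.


For amplitude damping with parameter gamma on state sqrt(a)|0> + sqrt(b)|1>:
alpha^2 = 0.67, beta^2 = 0.33
P(|0>) = alpha^2 + gamma * beta^2
= 0.67 + 0.16 * 0.33
= 0.67 + 0.0528
= 0.7228

0.7228


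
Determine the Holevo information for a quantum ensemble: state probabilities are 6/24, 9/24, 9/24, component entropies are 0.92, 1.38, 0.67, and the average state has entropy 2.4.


chi = S(rho) - sum_i p_i * S(rho_i)
Weighted entropy = 6/24 * 0.92 + 9/24 * 1.38 + 9/24 * 0.67
= 0.9988
chi = 2.4 - 0.9988
= 1.4012

1.4012


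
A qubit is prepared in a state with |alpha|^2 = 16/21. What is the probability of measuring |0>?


|alpha|^2 = 16/21 = 0.7619
|beta|^2 = 1 - 16/21 = 5/21 = 0.2381
P(|0>) = |alpha|^2 = 0.7619

0.7619


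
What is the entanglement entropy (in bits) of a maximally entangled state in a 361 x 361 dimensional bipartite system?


For a maximally entangled state in d x d:
S = log2(d) = log2(361)
= 8.4959

8.4959


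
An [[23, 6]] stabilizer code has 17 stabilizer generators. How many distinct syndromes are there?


Each stabilizer generator gives a binary (+1 or -1) measurement outcome.
With 17 independent generators:
Total syndromes = 2^17
= 131072

131072


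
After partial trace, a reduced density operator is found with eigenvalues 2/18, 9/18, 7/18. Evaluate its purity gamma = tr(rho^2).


tr(rho^2) = sum of eigenvalues squared
= (2/18)^2 + (9/18)^2 + (7/18)^2
= (4 + 81 + 49) / 324
= 134/324
= 0.4136

0.4136


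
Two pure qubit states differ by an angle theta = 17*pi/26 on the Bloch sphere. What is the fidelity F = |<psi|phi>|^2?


For states separated by angle theta on Bloch sphere:
F = cos^2(theta/2)
theta = 17*pi/26 = 2.0541
theta/2 = 1.0271
cos(theta/2) = 0.5173
F = 0.2676

0.2676


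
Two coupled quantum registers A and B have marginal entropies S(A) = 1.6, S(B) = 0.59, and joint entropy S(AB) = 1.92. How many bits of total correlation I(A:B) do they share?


I(A:B) = S(A) + S(B) - S(AB)
= 1.6 + 0.59 - 1.92
= 0.2700

0.2700


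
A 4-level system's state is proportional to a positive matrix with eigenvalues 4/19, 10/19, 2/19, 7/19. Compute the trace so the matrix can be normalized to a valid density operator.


tr(M) = sum of eigenvalues
= 4/19 + 10/19 + 2/19 + 7/19
= 23/19
= 1.2105

1.2105


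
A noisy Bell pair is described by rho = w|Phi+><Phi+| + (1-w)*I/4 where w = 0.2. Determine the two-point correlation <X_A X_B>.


|Phi+> = (|00> + |11>)/sqrt(2)
For the pure Bell state, <X_A X_B> = +1 (Bell-state Pauli correlator).
The maximally-mixed part I/4 has tr(I/4 * P tensor P) = 0 for any traceless Pauli P.
So <X_A X_B>_rho = w * (+1) + (1 - w) * 0
= 0.2 * (+1)
= 0.2000

0.2000


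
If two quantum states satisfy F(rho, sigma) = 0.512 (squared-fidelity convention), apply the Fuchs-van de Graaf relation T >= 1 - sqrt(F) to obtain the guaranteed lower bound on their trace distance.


Fuchs-van de Graaf (squared-fidelity convention): 1 - sqrt(F) <= T <= sqrt(1 - F).
Lower bound: T >= 1 - sqrt(F)
sqrt(F) = sqrt(0.512) = 0.7155
T >= 1 - 0.7155
T >= 0.2845

0.2845


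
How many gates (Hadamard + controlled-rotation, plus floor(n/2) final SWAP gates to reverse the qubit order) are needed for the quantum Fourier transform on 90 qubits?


Hadamard gates: 90
Controlled rotations: n*(n-1)/2 = 90*89/2 = 4005
SWAP gates: floor(n/2) = floor(90/2) = 45
Total = 90 + 4005 + 45
= 4140

4140


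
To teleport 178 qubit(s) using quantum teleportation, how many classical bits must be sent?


Quantum teleportation requires 2 classical bits per qubit teleported.
178 qubit(s) -> 2 * 178 = 356 classical bits

356


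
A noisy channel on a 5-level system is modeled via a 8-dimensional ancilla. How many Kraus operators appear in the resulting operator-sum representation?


Tracing out the environment in an orthonormal basis {|i>_E} gives Kraus operators K_i = <i|_E U |0>_E.
Number of Kraus operators = dim(H_env) = d_env
= 8

8


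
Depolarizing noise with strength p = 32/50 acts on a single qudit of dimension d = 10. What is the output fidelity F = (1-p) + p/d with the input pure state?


F = (1-p) + p/d
= (1 - 0.6400) + 0.6400/10
= 0.3600 + 0.0640
= 0.4240

0.4240


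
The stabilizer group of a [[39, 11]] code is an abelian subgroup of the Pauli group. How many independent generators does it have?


For an [[n,k]] stabilizer code:
Number of stabilizer generators = n - k
= 39 - 11
= 28

28


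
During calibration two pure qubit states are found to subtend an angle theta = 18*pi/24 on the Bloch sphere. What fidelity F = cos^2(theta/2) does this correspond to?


For states separated by angle theta on Bloch sphere:
F = cos^2(theta/2)
theta = 18*pi/24 = 2.3562
theta/2 = 1.1781
cos(theta/2) = 0.3827
F = 0.1464

0.1464


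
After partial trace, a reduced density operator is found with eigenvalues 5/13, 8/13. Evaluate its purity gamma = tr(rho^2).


tr(rho^2) = sum of eigenvalues squared
= (5/13)^2 + (8/13)^2
= (25 + 64) / 169
= 89/169
= 0.5266

0.5266


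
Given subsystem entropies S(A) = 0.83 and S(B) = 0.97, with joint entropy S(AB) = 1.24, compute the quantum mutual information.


I(A:B) = S(A) + S(B) - S(AB)
= 0.83 + 0.97 - 1.24
= 0.5600

0.5600


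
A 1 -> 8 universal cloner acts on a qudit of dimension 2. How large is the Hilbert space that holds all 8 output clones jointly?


Output space = H^(tensor 8) where dim(H) = 2
dim = 2^8
= 4 (after 2 factors)
= 8 (after 3 factors)
= 16 (after 4 factors)
= 32 (after 5 factors)
= 64 (after 6 factors)
= 128 (after 7 factors)
= 256 (after 8 factors)
= 256

256


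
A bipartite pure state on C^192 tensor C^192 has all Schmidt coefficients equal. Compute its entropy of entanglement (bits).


For a maximally entangled state in d x d:
S = log2(d) = log2(192)
= 7.5850

7.5850


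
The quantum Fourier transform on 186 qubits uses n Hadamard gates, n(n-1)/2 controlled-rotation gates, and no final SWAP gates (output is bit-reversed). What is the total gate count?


Hadamard gates: 186
Controlled rotations: n*(n-1)/2 = 186*185/2 = 17205
SWAP gates: 0 (omitted)
Total = 186 + 17205
= 17391

17391


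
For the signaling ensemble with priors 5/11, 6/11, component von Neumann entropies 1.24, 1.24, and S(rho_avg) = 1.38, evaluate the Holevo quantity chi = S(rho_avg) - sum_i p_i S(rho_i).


chi = S(rho) - sum_i p_i * S(rho_i)
Weighted entropy = 5/11 * 1.24 + 6/11 * 1.24
= 1.2400
chi = 1.38 - 1.2400
= 0.1400

0.1400


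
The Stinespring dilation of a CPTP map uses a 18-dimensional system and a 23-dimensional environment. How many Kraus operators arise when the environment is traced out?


Tracing out the environment in an orthonormal basis {|i>_E} gives Kraus operators K_i = <i|_E U |0>_E.
Number of Kraus operators = dim(H_env) = d_env
= 23

23


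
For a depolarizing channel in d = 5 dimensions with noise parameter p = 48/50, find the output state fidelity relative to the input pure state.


F = (1-p) + p/d
= (1 - 0.9600) + 0.9600/5
= 0.0400 + 0.1920
= 0.2320

0.2320


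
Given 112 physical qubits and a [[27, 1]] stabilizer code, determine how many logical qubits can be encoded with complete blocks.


Each code block uses 27 physical qubits for 1 logical qubit(s).
Number of complete blocks = floor(112 / 27) = 4
Logical qubits = 4 * 1
= 4

4


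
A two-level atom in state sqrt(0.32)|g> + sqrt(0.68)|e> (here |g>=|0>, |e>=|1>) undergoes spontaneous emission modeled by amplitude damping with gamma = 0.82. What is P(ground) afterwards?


For amplitude damping with parameter gamma on state sqrt(a)|0> + sqrt(b)|1>:
alpha^2 = 0.32, beta^2 = 0.68
P(|0>) = alpha^2 + gamma * beta^2
= 0.32 + 0.82 * 0.68
= 0.32 + 0.5576
= 0.8776

0.8776


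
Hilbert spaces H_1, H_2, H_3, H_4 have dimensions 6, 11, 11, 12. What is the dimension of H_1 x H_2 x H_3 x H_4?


dim(H_1 x H_2 x H_3 x H_4) = 6 * 11 * 11 * 12
= 66 * 11 * 12
= 726 * 12
= 8712

8712


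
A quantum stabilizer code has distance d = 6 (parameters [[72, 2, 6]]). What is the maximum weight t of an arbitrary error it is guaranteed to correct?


Code parameters: [[72, 2, 6]], distance d = 6.
Number of correctable errors = floor((d-1)/2)
= floor((6 - 1)/2)
= floor(5/2)
= 2

2


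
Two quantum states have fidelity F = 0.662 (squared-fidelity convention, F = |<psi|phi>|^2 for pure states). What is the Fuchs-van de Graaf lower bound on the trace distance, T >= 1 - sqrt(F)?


Fuchs-van de Graaf (squared-fidelity convention): 1 - sqrt(F) <= T <= sqrt(1 - F).
Lower bound: T >= 1 - sqrt(F)
sqrt(F) = sqrt(0.662) = 0.8136
T >= 1 - 0.8136
T >= 0.1864

0.1864


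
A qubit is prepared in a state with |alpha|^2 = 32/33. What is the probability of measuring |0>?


|alpha|^2 = 32/33 = 0.9697
|beta|^2 = 1 - 32/33 = 1/33 = 0.0303
P(|0>) = |alpha|^2 = 0.9697

0.9697


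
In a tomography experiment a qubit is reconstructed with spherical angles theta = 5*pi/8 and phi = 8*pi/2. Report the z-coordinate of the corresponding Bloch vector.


theta = 1.9635, phi = 12.5664
r_z = cos(theta) = -0.3827

-0.3827


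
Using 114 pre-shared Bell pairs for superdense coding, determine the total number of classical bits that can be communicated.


Superdense coding allows 2 classical bits per shared entangled pair.
114 pair(s) -> 2 * 114 = 228 classical bits

228


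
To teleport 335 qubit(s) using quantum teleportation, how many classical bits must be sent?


Quantum teleportation requires 2 classical bits per qubit teleported.
335 qubit(s) -> 2 * 335 = 670 classical bits

670


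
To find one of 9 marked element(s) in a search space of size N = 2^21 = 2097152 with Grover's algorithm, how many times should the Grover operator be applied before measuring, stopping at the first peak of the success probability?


After j Grover iterations the success probability is P(j) = sin^2((2j+1)*theta), where sin(theta) = sqrt(k/N).
N = 2^21 = 2097152, k = 9
sin(theta) = sqrt(k/N) = 0.002071601898
theta = arcsin(sqrt(k/N)) = 0.00207160338 rad
P(j) reaches its first maximum when (2j+1)*theta is as close as possible to pi/2, i.e. j = round(pi/(4*theta) - 1/2).
pi/(4*theta) - 1/2 = 378.6257
(For comparison, the common estimate pi/4 * sqrt(N/k) = 379.1260; the exact maximiser is used here.)
Optimal iterations = 379

379


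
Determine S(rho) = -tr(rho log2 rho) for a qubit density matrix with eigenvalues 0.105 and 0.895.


S = -p*log2(p) - (1-p)*log2(1-p)
p = 0.1050, 1-p = 0.8950
= -0.1050 * log2(0.1050) - 0.8950 * log2(0.8950)
= -(-0.3414) - (-0.1432)
= 0.4846

0.4846


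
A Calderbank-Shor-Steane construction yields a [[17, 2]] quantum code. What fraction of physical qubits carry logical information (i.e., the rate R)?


Code rate R = k/n
= 2/17
= 0.1176

0.1176


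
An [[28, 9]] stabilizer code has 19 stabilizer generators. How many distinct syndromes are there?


Each stabilizer generator gives a binary (+1 or -1) measurement outcome.
With 19 independent generators:
Total syndromes = 2^19
= 524288

524288


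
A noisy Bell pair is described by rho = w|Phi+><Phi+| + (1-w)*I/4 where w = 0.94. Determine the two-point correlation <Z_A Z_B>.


|Phi+> = (|00> + |11>)/sqrt(2)
For the pure Bell state, <Z_A Z_B> = +1 (Bell-state Pauli correlator).
The maximally-mixed part I/4 has tr(I/4 * P tensor P) = 0 for any traceless Pauli P.
So <Z_A Z_B>_rho = w * (+1) + (1 - w) * 0
= 0.94 * (+1)
= 0.9400

0.9400


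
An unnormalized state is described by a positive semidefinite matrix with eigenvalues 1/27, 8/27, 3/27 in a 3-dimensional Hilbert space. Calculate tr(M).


tr(M) = sum of eigenvalues
= 1/27 + 8/27 + 3/27
= 12/27
= 0.4444

0.4444


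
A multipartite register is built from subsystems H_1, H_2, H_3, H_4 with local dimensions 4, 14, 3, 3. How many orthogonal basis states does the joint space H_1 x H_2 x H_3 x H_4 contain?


dim(H_1 x H_2 x H_3 x H_4) = 4 * 14 * 3 * 3
= 56 * 3 * 3
= 168 * 3
= 504

504


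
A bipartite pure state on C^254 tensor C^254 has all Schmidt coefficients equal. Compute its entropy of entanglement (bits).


For a maximally entangled state in d x d:
S = log2(d) = log2(254)
= 7.9887

7.9887


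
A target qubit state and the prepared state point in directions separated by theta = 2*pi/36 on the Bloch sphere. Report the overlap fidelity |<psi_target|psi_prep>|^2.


For states separated by angle theta on Bloch sphere:
F = cos^2(theta/2)
theta = 2*pi/36 = 0.1745
theta/2 = 0.0873
cos(theta/2) = 0.9962
F = 0.9924

0.9924


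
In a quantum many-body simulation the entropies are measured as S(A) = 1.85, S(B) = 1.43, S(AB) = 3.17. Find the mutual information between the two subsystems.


I(A:B) = S(A) + S(B) - S(AB)
= 1.85 + 1.43 - 3.17
= 0.1100

0.1100


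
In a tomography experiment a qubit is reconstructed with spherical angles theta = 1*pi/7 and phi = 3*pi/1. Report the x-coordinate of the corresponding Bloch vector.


theta = 0.4488, phi = 9.4248
r_x = sin(theta)*cos(phi) = 0.4339 * -1.0000
r_x = -0.4339

-0.4339


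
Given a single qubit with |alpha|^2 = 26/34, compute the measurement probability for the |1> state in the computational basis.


|alpha|^2 = 26/34 = 0.7647
|beta|^2 = 1 - 26/34 = 8/34 = 0.2353
P(|1>) = |beta|^2 = 0.2353

0.2353


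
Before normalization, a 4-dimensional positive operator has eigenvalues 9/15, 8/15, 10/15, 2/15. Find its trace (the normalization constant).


tr(M) = sum of eigenvalues
= 9/15 + 8/15 + 10/15 + 2/15
= 29/15
= 1.9333

1.9333


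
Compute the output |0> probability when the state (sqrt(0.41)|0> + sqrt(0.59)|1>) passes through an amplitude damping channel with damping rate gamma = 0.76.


For amplitude damping with parameter gamma on state sqrt(a)|0> + sqrt(b)|1>:
alpha^2 = 0.41, beta^2 = 0.59
P(|0>) = alpha^2 + gamma * beta^2
= 0.41 + 0.76 * 0.59
= 0.41 + 0.4484
= 0.8584

0.8584


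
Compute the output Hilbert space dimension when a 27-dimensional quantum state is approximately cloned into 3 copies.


Output space = H^(tensor 3) where dim(H) = 27
dim = 27^3
= 729 (after 2 factors)
= 19683 (after 3 factors)
= 19683

19683


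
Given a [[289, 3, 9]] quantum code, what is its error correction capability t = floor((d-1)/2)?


Code parameters: [[289, 3, 9]], distance d = 9.
Number of correctable errors = floor((d-1)/2)
= floor((9 - 1)/2)
= floor(8/2)
= 4

4


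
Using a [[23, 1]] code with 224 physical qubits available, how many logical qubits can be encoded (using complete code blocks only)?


Each code block uses 23 physical qubits for 1 logical qubit(s).
Number of complete blocks = floor(224 / 23) = 9
Logical qubits = 9 * 1
= 9

9


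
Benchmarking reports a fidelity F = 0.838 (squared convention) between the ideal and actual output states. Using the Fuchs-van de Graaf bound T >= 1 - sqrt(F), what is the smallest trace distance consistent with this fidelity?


Fuchs-van de Graaf (squared-fidelity convention): 1 - sqrt(F) <= T <= sqrt(1 - F).
Lower bound: T >= 1 - sqrt(F)
sqrt(F) = sqrt(0.838) = 0.9154
T >= 1 - 0.9154
T >= 0.0846

0.0846


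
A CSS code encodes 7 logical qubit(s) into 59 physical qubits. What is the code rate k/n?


Code rate R = k/n
= 7/59
= 0.1186

0.1186


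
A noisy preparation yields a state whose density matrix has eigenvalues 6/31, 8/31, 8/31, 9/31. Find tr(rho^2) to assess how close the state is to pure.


tr(rho^2) = sum of eigenvalues squared
= (6/31)^2 + (8/31)^2 + (8/31)^2 + (9/31)^2
= (36 + 64 + 64 + 81) / 961
= 245/961
= 0.2549

0.2549


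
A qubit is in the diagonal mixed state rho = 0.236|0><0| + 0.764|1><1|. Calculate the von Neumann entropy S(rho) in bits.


S = -p*log2(p) - (1-p)*log2(1-p)
p = 0.2360, 1-p = 0.7640
= -0.2360 * log2(0.2360) - 0.7640 * log2(0.7640)
= -(-0.4916) - (-0.2967)
= 0.7883

0.7883


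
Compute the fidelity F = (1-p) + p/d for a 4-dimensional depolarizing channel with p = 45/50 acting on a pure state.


F = (1-p) + p/d
= (1 - 0.9000) + 0.9000/4
= 0.1000 + 0.2250
= 0.3250

0.3250


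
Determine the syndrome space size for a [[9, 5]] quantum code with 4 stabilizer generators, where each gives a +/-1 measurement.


Each stabilizer generator gives a binary (+1 or -1) measurement outcome.
With 4 independent generators:
Total syndromes = 2^4
= 16

16


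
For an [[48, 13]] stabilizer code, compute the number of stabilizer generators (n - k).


For an [[n,k]] stabilizer code:
Number of stabilizer generators = n - k
= 48 - 13
= 35

35


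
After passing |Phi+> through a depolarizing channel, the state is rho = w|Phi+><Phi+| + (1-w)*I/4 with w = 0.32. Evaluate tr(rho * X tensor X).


|Phi+> = (|00> + |11>)/sqrt(2)
For the pure Bell state, <X_A X_B> = +1 (Bell-state Pauli correlator).
The maximally-mixed part I/4 has tr(I/4 * P tensor P) = 0 for any traceless Pauli P.
So <X_A X_B>_rho = w * (+1) + (1 - w) * 0
= 0.32 * (+1)
= 0.3200

0.3200


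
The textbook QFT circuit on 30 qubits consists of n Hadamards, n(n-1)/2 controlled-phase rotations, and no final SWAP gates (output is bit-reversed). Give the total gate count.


Hadamard gates: 30
Controlled rotations: n*(n-1)/2 = 30*29/2 = 435
SWAP gates: 0 (omitted)
Total = 30 + 435
= 465

465


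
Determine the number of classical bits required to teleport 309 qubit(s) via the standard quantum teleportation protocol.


Quantum teleportation requires 2 classical bits per qubit teleported.
309 qubit(s) -> 2 * 309 = 618 classical bits

618


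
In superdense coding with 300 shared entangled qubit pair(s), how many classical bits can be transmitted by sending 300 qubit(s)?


Superdense coding allows 2 classical bits per shared entangled pair.
300 pair(s) -> 2 * 300 = 600 classical bits

600


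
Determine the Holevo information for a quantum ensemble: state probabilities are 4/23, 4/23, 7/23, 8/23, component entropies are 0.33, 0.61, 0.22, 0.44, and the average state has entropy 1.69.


chi = S(rho) - sum_i p_i * S(rho_i)
Weighted entropy = 4/23 * 0.33 + 4/23 * 0.61 + 7/23 * 0.22 + 8/23 * 0.44
= 0.3835
chi = 1.69 - 0.3835
= 1.3065

1.3065


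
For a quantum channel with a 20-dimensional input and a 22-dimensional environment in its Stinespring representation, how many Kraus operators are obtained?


Tracing out the environment in an orthonormal basis {|i>_E} gives Kraus operators K_i = <i|_E U |0>_E.
Number of Kraus operators = dim(H_env) = d_env
= 22

22


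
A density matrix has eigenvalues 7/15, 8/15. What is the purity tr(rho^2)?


tr(rho^2) = sum of eigenvalues squared
= (7/15)^2 + (8/15)^2
= (49 + 64) / 225
= 113/225
= 0.5022

0.5022


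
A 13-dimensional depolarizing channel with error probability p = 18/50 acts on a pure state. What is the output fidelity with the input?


F = (1-p) + p/d
= (1 - 0.3600) + 0.3600/13
= 0.6400 + 0.0277
= 0.6677

0.6677


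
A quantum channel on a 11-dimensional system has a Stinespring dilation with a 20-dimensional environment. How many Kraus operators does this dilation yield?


Tracing out the environment in an orthonormal basis {|i>_E} gives Kraus operators K_i = <i|_E U |0>_E.
Number of Kraus operators = dim(H_env) = d_env
= 20

20


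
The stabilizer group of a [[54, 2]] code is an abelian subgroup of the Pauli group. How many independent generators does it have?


For an [[n,k]] stabilizer code:
Number of stabilizer generators = n - k
= 54 - 2
= 52

52


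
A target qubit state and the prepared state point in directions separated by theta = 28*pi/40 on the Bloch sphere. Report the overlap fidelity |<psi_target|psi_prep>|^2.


For states separated by angle theta on Bloch sphere:
F = cos^2(theta/2)
theta = 28*pi/40 = 2.1991
theta/2 = 1.0996
cos(theta/2) = 0.4540
F = 0.2061

0.2061


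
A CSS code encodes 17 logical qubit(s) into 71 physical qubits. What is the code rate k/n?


Code rate R = k/n
= 17/71
= 0.2394

0.2394


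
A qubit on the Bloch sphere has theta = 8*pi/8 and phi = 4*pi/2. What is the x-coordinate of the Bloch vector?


theta = 3.1416, phi = 6.2832
r_x = sin(theta)*cos(phi) = 0.0000 * 1.0000
r_x = 0.0000

0.0000


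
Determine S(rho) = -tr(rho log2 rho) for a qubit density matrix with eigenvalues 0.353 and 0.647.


S = -p*log2(p) - (1-p)*log2(1-p)
p = 0.3530, 1-p = 0.6470
= -0.3530 * log2(0.3530) - 0.6470 * log2(0.6470)
= -(-0.5303) - (-0.4064)
= 0.9367

0.9367


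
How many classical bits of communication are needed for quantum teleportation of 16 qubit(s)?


Quantum teleportation requires 2 classical bits per qubit teleported.
16 qubit(s) -> 2 * 16 = 32 classical bits

32


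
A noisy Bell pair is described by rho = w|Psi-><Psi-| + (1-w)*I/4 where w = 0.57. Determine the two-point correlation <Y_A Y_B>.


|Psi-> = (|01> - |10>)/sqrt(2)
For the pure Bell state, <Y_A Y_B> = -1 (Bell-state Pauli correlator).
The maximally-mixed part I/4 has tr(I/4 * P tensor P) = 0 for any traceless Pauli P.
So <Y_A Y_B>_rho = w * (-1) + (1 - w) * 0
= 0.57 * (-1)
= -0.5700

-0.5700


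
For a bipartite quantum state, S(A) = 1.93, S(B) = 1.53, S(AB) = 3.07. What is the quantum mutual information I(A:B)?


I(A:B) = S(A) + S(B) - S(AB)
= 1.93 + 1.53 - 3.07
= 0.3900

0.3900


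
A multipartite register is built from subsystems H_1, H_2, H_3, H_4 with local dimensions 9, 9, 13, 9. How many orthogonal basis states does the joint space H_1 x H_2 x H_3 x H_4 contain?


dim(H_1 x H_2 x H_3 x H_4) = 9 * 9 * 13 * 9
= 81 * 13 * 9
= 1053 * 9
= 9477

9477


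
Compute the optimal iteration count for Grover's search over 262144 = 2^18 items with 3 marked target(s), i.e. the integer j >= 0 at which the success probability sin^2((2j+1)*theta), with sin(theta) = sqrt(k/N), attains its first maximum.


After j Grover iterations the success probability is P(j) = sin^2((2j+1)*theta), where sin(theta) = sqrt(k/N).
N = 2^18 = 262144, k = 3
sin(theta) = sqrt(k/N) = 0.003382911734
theta = arcsin(sqrt(k/N)) = 0.003382918186 rad
P(j) reaches its first maximum when (2j+1)*theta is as close as possible to pi/2, i.e. j = round(pi/(4*theta) - 1/2).
pi/(4*theta) - 1/2 = 231.6659
(For comparison, the common estimate pi/4 * sqrt(N/k) = 232.1663; the exact maximiser is used here.)
Optimal iterations = 232

232


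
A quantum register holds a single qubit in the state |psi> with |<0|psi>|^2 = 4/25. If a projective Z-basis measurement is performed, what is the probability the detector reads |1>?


|alpha|^2 = 4/25 = 0.1600
|beta|^2 = 1 - 4/25 = 21/25 = 0.8400
P(|1>) = |beta|^2 = 0.8400

0.8400


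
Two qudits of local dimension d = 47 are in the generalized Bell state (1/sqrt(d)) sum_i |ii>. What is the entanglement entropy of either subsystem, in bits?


For a maximally entangled state in d x d:
S = log2(d) = log2(47)
= 5.5546

5.5546


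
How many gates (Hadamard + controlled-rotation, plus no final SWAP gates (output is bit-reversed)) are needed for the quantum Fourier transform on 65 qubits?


Hadamard gates: 65
Controlled rotations: n*(n-1)/2 = 65*64/2 = 2080
SWAP gates: 0 (omitted)
Total = 65 + 2080
= 2145

2145


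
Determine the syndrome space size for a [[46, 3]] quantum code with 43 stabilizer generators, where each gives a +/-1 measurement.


Each stabilizer generator gives a binary (+1 or -1) measurement outcome.
With 43 independent generators:
Total syndromes = 2^43
= 8796093022208

8796093022208


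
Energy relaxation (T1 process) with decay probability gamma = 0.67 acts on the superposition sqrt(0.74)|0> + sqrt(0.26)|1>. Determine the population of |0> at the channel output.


For amplitude damping with parameter gamma on state sqrt(a)|0> + sqrt(b)|1>:
alpha^2 = 0.74, beta^2 = 0.26
P(|0>) = alpha^2 + gamma * beta^2
= 0.74 + 0.67 * 0.26
= 0.74 + 0.1742
= 0.9142

0.9142


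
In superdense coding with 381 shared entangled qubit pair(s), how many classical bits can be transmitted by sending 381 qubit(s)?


Superdense coding allows 2 classical bits per shared entangled pair.
381 pair(s) -> 2 * 381 = 762 classical bits

762


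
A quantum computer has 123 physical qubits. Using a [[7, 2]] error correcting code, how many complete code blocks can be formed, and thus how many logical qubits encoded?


Each code block uses 7 physical qubits for 2 logical qubit(s).
Number of complete blocks = floor(123 / 7) = 17
Logical qubits = 17 * 2
= 34

34


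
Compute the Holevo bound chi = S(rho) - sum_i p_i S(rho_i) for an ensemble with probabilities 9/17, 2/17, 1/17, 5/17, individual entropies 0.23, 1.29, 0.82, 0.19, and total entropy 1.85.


chi = S(rho) - sum_i p_i * S(rho_i)
Weighted entropy = 9/17 * 0.23 + 2/17 * 1.29 + 1/17 * 0.82 + 5/17 * 0.19
= 0.3776
chi = 1.85 - 0.3776
= 1.4724

1.4724


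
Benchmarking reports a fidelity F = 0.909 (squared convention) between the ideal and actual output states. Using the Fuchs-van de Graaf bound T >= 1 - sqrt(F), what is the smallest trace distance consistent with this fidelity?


Fuchs-van de Graaf (squared-fidelity convention): 1 - sqrt(F) <= T <= sqrt(1 - F).
Lower bound: T >= 1 - sqrt(F)
sqrt(F) = sqrt(0.909) = 0.9534
T >= 1 - 0.9534
T >= 0.0466

0.0466


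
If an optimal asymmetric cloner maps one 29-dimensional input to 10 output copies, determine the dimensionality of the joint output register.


Output space = H^(tensor 10) where dim(H) = 29
dim = 29^10
= 841 (after 2 factors)
= 24389 (after 3 factors)
= 707281 (after 4 factors)
= 20511149 (after 5 factors)
= 594823321 (after 6 factors)
= 17249876309 (after 7 factors)
= 500246412961 (after 8 factors)
= 14507145975869 (after 9 factors)
= 420707233300201 (after 10 factors)
= 420707233300201

420707233300201


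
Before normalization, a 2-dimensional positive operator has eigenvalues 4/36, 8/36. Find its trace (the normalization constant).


tr(M) = sum of eigenvalues
= 4/36 + 8/36
= 12/36
= 0.3333

0.3333


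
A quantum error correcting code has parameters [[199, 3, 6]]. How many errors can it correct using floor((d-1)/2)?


Code parameters: [[199, 3, 6]], distance d = 6.
Number of correctable errors = floor((d-1)/2)
= floor((6 - 1)/2)
= floor(5/2)
= 2

2


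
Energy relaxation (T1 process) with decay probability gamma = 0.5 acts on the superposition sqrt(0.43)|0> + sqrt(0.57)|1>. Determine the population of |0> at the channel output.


For amplitude damping with parameter gamma on state sqrt(a)|0> + sqrt(b)|1>:
alpha^2 = 0.43, beta^2 = 0.57
P(|0>) = alpha^2 + gamma * beta^2
= 0.43 + 0.5 * 0.57
= 0.43 + 0.2850
= 0.7150

0.7150


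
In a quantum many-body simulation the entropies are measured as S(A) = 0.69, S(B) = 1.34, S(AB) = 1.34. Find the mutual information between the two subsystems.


I(A:B) = S(A) + S(B) - S(AB)
= 0.69 + 1.34 - 1.34
= 0.6900

0.6900


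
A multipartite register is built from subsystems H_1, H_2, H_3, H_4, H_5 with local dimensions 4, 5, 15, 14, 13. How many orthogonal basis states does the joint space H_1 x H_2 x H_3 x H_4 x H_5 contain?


dim(H_1 x H_2 x H_3 x H_4 x H_5) = 4 * 5 * 15 * 14 * 13
= 20 * 15 * 14 * 13
= 300 * 14 * 13
= 4200 * 13
= 54600

54600


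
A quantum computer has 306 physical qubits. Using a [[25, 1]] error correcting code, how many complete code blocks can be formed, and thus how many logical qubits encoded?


Each code block uses 25 physical qubits for 1 logical qubit(s).
Number of complete blocks = floor(306 / 25) = 12
Logical qubits = 12 * 1
= 12

12


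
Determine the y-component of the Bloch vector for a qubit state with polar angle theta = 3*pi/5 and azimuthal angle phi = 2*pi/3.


theta = 1.8850, phi = 2.0944
r_y = sin(theta)*sin(phi) = 0.9511 * 0.8660
r_y = 0.8236

0.8236


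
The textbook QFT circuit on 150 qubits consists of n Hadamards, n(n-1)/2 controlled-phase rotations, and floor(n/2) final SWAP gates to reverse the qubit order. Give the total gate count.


Hadamard gates: 150
Controlled rotations: n*(n-1)/2 = 150*149/2 = 11175
SWAP gates: floor(n/2) = floor(150/2) = 75
Total = 150 + 11175 + 75
= 11400

11400


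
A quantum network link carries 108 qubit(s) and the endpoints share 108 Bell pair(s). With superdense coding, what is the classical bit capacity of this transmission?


Superdense coding allows 2 classical bits per shared entangled pair.
108 pair(s) -> 2 * 108 = 216 classical bits

216


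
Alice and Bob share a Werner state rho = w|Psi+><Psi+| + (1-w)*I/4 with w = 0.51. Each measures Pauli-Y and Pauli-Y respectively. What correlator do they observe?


|Psi+> = (|01> + |10>)/sqrt(2)
For the pure Bell state, <Y_A Y_B> = +1 (Bell-state Pauli correlator).
The maximally-mixed part I/4 has tr(I/4 * P tensor P) = 0 for any traceless Pauli P.
So <Y_A Y_B>_rho = w * (+1) + (1 - w) * 0
= 0.51 * (+1)
= 0.5100

0.5100


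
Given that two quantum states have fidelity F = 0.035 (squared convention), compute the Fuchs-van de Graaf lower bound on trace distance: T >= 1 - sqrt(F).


Fuchs-van de Graaf (squared-fidelity convention): 1 - sqrt(F) <= T <= sqrt(1 - F).
Lower bound: T >= 1 - sqrt(F)
sqrt(F) = sqrt(0.035) = 0.1871
T >= 1 - 0.1871
T >= 0.8129

0.8129


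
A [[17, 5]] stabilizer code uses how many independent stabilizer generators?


For an [[n,k]] stabilizer code:
Number of stabilizer generators = n - k
= 17 - 5
= 12

12


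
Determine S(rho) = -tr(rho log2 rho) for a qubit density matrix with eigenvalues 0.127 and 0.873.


S = -p*log2(p) - (1-p)*log2(1-p)
p = 0.1270, 1-p = 0.8730
= -0.1270 * log2(0.1270) - 0.8730 * log2(0.8730)
= -(-0.3781) - (-0.1711)
= 0.5492

0.5492


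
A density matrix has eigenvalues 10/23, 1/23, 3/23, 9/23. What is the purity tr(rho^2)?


tr(rho^2) = sum of eigenvalues squared
= (10/23)^2 + (1/23)^2 + (3/23)^2 + (9/23)^2
= (100 + 1 + 9 + 81) / 529
= 191/529
= 0.3611

0.3611


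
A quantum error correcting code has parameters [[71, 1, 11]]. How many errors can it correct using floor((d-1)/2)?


Code parameters: [[71, 1, 11]], distance d = 11.
Number of correctable errors = floor((d-1)/2)
= floor((11 - 1)/2)
= floor(10/2)
= 5

5


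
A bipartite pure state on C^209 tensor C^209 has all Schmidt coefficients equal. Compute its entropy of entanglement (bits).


For a maximally entangled state in d x d:
S = log2(d) = log2(209)
= 7.7074

7.7074


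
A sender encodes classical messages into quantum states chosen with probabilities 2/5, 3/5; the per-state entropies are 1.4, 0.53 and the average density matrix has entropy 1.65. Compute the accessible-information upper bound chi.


chi = S(rho) - sum_i p_i * S(rho_i)
Weighted entropy = 2/5 * 1.4 + 3/5 * 0.53
= 0.8780
chi = 1.65 - 0.8780
= 0.7720

0.7720


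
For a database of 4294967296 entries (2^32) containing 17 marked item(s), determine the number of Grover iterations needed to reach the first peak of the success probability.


After j Grover iterations the success probability is P(j) = sin^2((2j+1)*theta), where sin(theta) = sqrt(k/N).
N = 2^32 = 4294967296, k = 17
sin(theta) = sqrt(k/N) = 6.291359902e-05
theta = arcsin(sqrt(k/N)) = 6.291359907e-05 rad
P(j) reaches its first maximum when (2j+1)*theta is as close as possible to pi/2, i.e. j = round(pi/(4*theta) - 1/2).
pi/(4*theta) - 1/2 = 12483.2583
(For comparison, the common estimate pi/4 * sqrt(N/k) = 12483.7583; the exact maximiser is used here.)
Optimal iterations = 12483

12483


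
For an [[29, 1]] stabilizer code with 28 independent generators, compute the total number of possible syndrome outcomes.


Each stabilizer generator gives a binary (+1 or -1) measurement outcome.
With 28 independent generators:
Total syndromes = 2^28
= 268435456

268435456


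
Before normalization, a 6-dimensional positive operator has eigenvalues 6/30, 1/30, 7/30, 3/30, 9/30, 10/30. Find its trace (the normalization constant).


tr(M) = sum of eigenvalues
= 6/30 + 1/30 + 7/30 + 3/30 + 9/30 + 10/30
= 36/30
= 1.2000

1.2000


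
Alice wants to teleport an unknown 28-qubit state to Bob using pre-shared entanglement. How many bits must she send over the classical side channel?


Quantum teleportation requires 2 classical bits per qubit teleported.
28 qubit(s) -> 2 * 28 = 56 classical bits

56


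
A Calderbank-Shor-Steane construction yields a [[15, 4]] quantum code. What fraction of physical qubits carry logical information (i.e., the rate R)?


Code rate R = k/n
= 4/15
= 0.2667

0.2667


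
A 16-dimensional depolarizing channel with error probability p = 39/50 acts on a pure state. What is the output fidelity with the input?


F = (1-p) + p/d
= (1 - 0.7800) + 0.7800/16
= 0.2200 + 0.0488
= 0.2687

0.2687


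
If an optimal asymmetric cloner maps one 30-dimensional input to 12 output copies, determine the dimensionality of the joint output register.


Output space = H^(tensor 12) where dim(H) = 30
dim = 30^12
= 900 (after 2 factors)
= 27000 (after 3 factors)
= 810000 (after 4 factors)
= 24300000 (after 5 factors)
= 729000000 (after 6 factors)
= 21870000000 (after 7 factors)
= 656100000000 (after 8 factors)
= 19683000000000 (after 9 factors)
= 590490000000000 (after 10 factors)
= 17714700000000000 (after 11 factors)
= 531441000000000000 (after 12 factors)
= 531441000000000000

531441000000000000


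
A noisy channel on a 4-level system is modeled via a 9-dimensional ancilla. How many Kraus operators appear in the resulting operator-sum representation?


Tracing out the environment in an orthonormal basis {|i>_E} gives Kraus operators K_i = <i|_E U |0>_E.
Number of Kraus operators = dim(H_env) = d_env
= 9

9


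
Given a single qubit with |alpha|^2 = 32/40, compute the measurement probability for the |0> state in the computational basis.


|alpha|^2 = 32/40 = 0.8000
|beta|^2 = 1 - 32/40 = 8/40 = 0.2000
P(|0>) = |alpha|^2 = 0.8000

0.8000


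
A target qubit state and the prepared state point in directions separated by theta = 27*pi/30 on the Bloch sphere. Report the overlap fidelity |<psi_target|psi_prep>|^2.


For states separated by angle theta on Bloch sphere:
F = cos^2(theta/2)
theta = 27*pi/30 = 2.8274
theta/2 = 1.4137
cos(theta/2) = 0.1564
F = 0.0245

0.0245


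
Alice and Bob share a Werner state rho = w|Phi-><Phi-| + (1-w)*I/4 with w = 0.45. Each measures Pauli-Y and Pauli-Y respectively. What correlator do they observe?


|Phi-> = (|00> - |11>)/sqrt(2)
For the pure Bell state, <Y_A Y_B> = +1 (Bell-state Pauli correlator).
The maximally-mixed part I/4 has tr(I/4 * P tensor P) = 0 for any traceless Pauli P.
So <Y_A Y_B>_rho = w * (+1) + (1 - w) * 0
= 0.45 * (+1)
= 0.4500

0.4500


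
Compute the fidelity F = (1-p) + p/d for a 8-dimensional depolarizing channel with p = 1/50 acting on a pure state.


F = (1-p) + p/d
= (1 - 0.0200) + 0.0200/8
= 0.9800 + 0.0025
= 0.9825

0.9825


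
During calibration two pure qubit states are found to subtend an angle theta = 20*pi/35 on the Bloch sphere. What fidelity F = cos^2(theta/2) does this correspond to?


For states separated by angle theta on Bloch sphere:
F = cos^2(theta/2)
theta = 20*pi/35 = 1.7952
theta/2 = 0.8976
cos(theta/2) = 0.6235
F = 0.3887

0.3887


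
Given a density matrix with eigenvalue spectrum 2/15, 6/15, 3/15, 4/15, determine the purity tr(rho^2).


tr(rho^2) = sum of eigenvalues squared
= (2/15)^2 + (6/15)^2 + (3/15)^2 + (4/15)^2
= (4 + 36 + 9 + 16) / 225
= 65/225
= 0.2889

0.2889


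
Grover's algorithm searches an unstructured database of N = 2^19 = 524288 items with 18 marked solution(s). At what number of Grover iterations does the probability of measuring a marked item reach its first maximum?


After j Grover iterations the success probability is P(j) = sin^2((2j+1)*theta), where sin(theta) = sqrt(k/N).
N = 2^19 = 524288, k = 18
sin(theta) = sqrt(k/N) = 0.005859375
theta = arcsin(sqrt(k/N)) = 0.005859408528 rad
P(j) reaches its first maximum when (2j+1)*theta is as close as possible to pi/2, i.e. j = round(pi/(4*theta) - 1/2).
pi/(4*theta) - 1/2 = 133.5405
(For comparison, the common estimate pi/4 * sqrt(N/k) = 134.0413; the exact maximiser is used here.)
Optimal iterations = 134

134


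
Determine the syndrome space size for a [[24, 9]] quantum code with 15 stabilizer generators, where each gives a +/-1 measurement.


Each stabilizer generator gives a binary (+1 or -1) measurement outcome.
With 15 independent generators:
Total syndromes = 2^15
= 32768

32768


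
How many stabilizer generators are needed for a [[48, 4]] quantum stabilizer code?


For an [[n,k]] stabilizer code:
Number of stabilizer generators = n - k
= 48 - 4
= 44

44


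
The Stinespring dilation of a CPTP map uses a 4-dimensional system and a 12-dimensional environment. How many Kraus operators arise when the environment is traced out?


Tracing out the environment in an orthonormal basis {|i>_E} gives Kraus operators K_i = <i|_E U |0>_E.
Number of Kraus operators = dim(H_env) = d_env
= 12

12


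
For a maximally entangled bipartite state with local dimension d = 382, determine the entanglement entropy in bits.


For a maximally entangled state in d x d:
S = log2(d) = log2(382)
= 8.5774

8.5774


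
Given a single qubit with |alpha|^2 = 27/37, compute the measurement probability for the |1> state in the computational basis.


|alpha|^2 = 27/37 = 0.7297
|beta|^2 = 1 - 27/37 = 10/37 = 0.2703
P(|1>) = |beta|^2 = 0.2703

0.2703


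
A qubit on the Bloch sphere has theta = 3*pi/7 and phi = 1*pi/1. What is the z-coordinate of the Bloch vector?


theta = 1.3464, phi = 3.1416
r_z = cos(theta) = 0.2225

0.2225


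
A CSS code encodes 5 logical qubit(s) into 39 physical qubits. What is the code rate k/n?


Code rate R = k/n
= 5/39
= 0.1282

0.1282


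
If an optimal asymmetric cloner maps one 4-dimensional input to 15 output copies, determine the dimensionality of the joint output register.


Output space = H^(tensor 15) where dim(H) = 4
dim = 4^15
= 16 (after 2 factors)
= 64 (after 3 factors)
= 256 (after 4 factors)
= 1024 (after 5 factors)
= 4096 (after 6 factors)
= 16384 (after 7 factors)
= 65536 (after 8 factors)
= 262144 (after 9 factors)
= 1048576 (after 10 factors)
= 4194304 (after 11 factors)
= 16777216 (after 12 factors)
= 67108864 (after 13 factors)
= 268435456 (after 14 factors)
= 1073741824 (after 15 factors)
= 1073741824

1073741824


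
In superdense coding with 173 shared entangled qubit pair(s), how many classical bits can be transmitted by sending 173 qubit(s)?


Superdense coding allows 2 classical bits per shared entangled pair.
173 pair(s) -> 2 * 173 = 346 classical bits

346


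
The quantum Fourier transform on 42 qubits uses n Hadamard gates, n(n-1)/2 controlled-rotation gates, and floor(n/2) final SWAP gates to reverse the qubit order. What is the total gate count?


Hadamard gates: 42
Controlled rotations: n*(n-1)/2 = 42*41/2 = 861
SWAP gates: floor(n/2) = floor(42/2) = 21
Total = 42 + 861 + 21
= 924

924
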